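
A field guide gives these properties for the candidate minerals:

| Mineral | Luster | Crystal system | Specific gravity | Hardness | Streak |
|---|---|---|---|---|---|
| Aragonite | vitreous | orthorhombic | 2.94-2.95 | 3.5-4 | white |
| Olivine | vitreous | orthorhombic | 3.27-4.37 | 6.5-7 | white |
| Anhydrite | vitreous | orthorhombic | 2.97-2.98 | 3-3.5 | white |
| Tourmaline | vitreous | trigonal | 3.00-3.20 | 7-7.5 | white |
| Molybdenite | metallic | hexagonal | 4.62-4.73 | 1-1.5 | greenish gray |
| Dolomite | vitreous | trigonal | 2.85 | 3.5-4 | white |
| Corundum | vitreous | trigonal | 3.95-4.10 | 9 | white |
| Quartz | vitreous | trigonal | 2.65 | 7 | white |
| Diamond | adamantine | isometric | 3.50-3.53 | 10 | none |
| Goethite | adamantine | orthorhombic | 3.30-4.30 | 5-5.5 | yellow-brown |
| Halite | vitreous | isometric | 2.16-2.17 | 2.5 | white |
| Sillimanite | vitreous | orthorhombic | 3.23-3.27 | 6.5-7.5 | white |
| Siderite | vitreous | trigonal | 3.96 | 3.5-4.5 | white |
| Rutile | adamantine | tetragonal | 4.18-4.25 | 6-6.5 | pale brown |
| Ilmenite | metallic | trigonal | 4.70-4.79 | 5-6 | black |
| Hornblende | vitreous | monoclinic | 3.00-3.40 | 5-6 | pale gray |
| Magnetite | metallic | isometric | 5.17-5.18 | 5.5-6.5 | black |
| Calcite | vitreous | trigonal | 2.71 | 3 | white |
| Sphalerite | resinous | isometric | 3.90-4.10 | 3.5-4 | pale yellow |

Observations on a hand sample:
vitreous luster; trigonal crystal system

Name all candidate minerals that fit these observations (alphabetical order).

Calcite, Corundum, Dolomite, Quartz, Siderite, Tourmaline

Vitreous luster: Aragonite, Olivine, Anhydrite, Tourmaline, Dolomite, Corundum, Quartz, Halite, Sillimanite, Siderite, Hornblende, Calcite remain.
Trigonal crystal system eliminates Aragonite, Olivine, Anhydrite, Halite, Sillimanite, Hornblende.
Consistent with every observation: Calcite, Corundum, Dolomite, Quartz, Siderite, Tourmaline.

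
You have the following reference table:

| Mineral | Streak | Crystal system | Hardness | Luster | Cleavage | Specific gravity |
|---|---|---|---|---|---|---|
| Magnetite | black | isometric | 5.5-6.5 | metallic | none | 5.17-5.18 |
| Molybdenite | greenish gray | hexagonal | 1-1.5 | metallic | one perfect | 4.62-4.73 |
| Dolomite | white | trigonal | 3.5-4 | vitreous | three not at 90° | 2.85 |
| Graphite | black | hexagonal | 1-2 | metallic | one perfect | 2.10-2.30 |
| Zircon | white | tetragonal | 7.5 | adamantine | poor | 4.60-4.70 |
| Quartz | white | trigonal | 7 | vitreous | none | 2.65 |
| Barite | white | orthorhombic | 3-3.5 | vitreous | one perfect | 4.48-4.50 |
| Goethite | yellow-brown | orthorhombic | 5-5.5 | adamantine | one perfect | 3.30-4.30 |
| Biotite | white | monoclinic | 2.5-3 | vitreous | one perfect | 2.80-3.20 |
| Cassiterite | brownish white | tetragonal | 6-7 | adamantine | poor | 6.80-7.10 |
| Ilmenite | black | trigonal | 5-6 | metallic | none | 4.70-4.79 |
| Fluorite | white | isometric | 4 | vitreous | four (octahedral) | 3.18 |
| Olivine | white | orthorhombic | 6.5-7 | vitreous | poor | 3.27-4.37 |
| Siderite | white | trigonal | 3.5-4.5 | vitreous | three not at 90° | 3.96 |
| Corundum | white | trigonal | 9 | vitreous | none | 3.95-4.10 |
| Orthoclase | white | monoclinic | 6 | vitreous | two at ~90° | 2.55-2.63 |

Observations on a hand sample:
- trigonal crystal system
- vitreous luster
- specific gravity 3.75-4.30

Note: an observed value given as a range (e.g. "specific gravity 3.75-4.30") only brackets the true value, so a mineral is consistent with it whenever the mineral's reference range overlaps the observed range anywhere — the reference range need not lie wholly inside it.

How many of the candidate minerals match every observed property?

2

Trigonal crystal system — narrows the field to Dolomite, Quartz, Ilmenite, Siderite, Corundum.
Vitreous luster eliminates Ilmenite.
Specific gravity 3.75-4.30 excludes Dolomite, Quartz.
Consistent with every observation: Corundum, Siderite.
That is 2 minerals.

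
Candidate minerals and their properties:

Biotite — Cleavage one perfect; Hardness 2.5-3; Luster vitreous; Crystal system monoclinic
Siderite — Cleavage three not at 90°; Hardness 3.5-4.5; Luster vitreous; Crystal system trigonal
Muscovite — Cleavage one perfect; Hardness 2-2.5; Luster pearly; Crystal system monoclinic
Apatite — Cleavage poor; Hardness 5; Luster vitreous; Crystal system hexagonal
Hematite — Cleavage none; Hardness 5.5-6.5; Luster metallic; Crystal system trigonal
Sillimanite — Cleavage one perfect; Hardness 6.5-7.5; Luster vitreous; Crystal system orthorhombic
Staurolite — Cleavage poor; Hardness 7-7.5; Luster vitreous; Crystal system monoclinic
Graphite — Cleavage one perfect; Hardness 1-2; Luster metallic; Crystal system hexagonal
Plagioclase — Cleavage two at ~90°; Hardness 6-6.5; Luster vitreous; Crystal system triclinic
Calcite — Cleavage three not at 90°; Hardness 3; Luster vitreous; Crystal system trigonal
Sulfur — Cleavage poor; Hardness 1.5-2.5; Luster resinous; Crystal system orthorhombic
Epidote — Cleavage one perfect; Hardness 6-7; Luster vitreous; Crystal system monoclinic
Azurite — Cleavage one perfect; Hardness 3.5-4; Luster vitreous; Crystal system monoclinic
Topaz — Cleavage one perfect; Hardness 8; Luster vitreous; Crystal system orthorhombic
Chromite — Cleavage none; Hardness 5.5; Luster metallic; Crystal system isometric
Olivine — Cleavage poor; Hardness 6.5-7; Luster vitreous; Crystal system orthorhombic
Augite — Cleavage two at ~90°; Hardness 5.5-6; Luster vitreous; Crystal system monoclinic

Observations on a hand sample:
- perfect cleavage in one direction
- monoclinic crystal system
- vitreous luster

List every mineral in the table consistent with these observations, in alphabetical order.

Perfect cleavage in one direction: Biotite, Muscovite, Sillimanite, Graphite, Epidote, Azurite, Topaz remain.
Monoclinic crystal system rules out Sillimanite, Graphite, Topaz.
Vitreous luster rules out Muscovite.
Consistent with every observation: Azurite, Biotite, Epidote.

Azurite, Biotite, Epidote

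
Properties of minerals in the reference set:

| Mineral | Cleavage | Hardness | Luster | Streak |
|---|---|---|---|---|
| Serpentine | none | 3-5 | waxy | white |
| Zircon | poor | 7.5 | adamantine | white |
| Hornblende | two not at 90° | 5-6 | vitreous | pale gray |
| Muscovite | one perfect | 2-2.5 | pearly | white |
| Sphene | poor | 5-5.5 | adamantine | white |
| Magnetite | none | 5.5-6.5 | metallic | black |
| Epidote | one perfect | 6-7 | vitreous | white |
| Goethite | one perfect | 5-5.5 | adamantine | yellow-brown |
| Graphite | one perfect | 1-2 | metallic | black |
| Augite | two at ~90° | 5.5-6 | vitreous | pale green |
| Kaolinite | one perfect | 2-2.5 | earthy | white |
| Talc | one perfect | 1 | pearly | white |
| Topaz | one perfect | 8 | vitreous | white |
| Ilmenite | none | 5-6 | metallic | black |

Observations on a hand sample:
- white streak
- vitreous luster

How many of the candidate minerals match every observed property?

2

White streak is inconsistent with Hornblende, Magnetite, Goethite, Graphite, Augite, Ilmenite.
Vitreous luster — Epidote, Topaz remain.
The minerals that satisfy all observations are Epidote, Topaz.
That is 2 minerals.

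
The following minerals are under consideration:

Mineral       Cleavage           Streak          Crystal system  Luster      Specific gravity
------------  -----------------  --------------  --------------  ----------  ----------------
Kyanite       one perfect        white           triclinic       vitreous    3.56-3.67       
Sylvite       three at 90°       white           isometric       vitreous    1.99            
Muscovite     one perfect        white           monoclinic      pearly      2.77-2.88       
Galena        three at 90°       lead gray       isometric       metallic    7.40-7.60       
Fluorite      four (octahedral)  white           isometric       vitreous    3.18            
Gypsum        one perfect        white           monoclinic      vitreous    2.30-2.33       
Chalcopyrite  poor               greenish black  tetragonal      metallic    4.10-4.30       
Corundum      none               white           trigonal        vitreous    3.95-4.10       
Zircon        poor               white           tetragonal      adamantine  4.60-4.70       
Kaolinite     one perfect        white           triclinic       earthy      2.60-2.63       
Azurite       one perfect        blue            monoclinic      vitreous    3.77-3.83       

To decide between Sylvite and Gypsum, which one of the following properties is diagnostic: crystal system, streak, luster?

crystal system

Crystal system: Sylvite isometric, Gypsum monoclinic — distinct.
Streak: both white — identical.
Luster: both vitreous — identical.
Crystal system is the diagnostic property here.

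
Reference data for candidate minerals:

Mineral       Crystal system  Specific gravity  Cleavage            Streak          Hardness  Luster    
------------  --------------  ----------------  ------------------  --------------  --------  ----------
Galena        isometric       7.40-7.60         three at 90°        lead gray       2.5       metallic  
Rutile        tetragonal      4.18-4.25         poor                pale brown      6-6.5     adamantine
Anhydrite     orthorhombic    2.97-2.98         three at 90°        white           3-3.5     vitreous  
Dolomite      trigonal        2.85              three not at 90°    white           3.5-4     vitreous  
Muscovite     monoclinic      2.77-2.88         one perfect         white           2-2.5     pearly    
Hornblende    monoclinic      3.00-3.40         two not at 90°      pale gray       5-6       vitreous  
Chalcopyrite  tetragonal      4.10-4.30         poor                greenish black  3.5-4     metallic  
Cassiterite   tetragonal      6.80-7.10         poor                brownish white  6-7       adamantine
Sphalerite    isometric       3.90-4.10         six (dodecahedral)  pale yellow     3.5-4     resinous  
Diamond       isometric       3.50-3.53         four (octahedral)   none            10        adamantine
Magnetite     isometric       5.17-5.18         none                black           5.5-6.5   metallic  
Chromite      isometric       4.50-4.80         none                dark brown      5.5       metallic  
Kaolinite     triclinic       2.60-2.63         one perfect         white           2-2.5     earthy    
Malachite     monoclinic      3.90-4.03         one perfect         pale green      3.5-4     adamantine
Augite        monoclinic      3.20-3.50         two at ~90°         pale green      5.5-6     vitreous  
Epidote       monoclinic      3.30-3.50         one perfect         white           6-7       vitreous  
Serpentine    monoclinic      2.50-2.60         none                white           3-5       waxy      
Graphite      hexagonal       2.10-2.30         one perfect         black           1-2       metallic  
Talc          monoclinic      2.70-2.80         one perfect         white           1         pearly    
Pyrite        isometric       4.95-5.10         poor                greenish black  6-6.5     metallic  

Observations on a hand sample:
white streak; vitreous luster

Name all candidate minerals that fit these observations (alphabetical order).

White streak: narrows the field to Anhydrite, Dolomite, Muscovite, Kaolinite, Epidote, Serpentine, Talc.
Vitreous luster: only Anhydrite, Dolomite, Epidote remain.
The minerals that satisfy all observations are Anhydrite, Dolomite, Epidote.

Anhydrite, Dolomite, Epidote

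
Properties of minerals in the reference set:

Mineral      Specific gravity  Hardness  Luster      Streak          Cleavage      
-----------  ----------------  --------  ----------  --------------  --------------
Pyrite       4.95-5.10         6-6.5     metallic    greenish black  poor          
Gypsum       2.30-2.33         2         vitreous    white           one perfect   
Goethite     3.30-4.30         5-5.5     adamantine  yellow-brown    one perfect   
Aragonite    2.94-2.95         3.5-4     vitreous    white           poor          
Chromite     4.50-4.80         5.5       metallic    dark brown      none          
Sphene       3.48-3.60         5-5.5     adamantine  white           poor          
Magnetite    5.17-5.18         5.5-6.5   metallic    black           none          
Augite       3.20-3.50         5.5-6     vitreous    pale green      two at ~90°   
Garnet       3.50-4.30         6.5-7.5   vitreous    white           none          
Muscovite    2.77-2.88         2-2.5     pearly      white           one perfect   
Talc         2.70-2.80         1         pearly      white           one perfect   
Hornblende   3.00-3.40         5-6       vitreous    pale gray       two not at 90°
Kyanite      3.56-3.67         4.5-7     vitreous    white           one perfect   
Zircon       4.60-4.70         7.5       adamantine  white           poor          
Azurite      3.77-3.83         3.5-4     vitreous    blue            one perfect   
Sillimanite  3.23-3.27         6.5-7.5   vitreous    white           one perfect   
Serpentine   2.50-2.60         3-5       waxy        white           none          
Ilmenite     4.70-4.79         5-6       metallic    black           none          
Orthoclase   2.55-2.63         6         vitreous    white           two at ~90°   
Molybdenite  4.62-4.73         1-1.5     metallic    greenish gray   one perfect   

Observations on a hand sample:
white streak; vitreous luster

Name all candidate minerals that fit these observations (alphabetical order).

Aragonite, Garnet, Gypsum, Kyanite, Orthoclase, Sillimanite

White streak — leaves Gypsum, Aragonite, Sphene, Garnet, Muscovite, Talc, Kyanite, Zircon, Sillimanite, Serpentine, Orthoclase.
Vitreous luster eliminates Sphene, Muscovite, Talc, Zircon, Serpentine.
Remaining candidates: Aragonite, Garnet, Gypsum, Kyanite, Orthoclase, Sillimanite.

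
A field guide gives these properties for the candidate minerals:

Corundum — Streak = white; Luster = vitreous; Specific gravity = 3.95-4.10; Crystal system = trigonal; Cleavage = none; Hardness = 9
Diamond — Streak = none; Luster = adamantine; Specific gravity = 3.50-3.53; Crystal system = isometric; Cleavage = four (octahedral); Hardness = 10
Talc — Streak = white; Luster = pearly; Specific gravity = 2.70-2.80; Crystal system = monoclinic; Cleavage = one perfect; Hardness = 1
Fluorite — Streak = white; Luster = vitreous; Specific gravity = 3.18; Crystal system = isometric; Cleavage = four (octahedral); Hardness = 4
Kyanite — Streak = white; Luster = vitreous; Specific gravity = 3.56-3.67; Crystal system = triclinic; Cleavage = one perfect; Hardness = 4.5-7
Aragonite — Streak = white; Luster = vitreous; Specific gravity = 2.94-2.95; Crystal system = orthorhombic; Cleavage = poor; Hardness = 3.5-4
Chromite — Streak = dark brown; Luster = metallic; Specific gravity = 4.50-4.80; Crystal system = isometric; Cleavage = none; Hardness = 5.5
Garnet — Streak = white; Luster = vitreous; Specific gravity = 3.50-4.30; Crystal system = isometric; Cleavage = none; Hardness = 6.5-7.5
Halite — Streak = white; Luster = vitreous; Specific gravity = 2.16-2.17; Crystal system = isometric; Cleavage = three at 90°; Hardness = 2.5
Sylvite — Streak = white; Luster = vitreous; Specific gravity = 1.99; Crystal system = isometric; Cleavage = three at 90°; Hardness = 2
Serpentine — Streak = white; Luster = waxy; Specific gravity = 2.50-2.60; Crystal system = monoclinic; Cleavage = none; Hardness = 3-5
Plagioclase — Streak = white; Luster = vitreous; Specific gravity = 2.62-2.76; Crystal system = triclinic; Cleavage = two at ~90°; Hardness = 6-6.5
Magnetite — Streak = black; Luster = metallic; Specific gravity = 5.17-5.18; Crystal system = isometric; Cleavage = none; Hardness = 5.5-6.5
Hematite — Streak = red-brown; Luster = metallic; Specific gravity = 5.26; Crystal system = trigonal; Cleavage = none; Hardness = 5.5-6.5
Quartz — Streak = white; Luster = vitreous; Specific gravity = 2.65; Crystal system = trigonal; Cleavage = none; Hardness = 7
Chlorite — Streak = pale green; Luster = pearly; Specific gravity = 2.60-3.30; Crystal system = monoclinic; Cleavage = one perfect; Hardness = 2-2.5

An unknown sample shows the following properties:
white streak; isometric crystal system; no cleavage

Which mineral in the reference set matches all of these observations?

White streak eliminates Diamond, Chromite, Magnetite, Hematite, Chlorite.
Isometric crystal system — only Fluorite, Garnet, Halite, Sylvite remain.
No cleavage — narrows the field to Garnet.
Only Garnet satisfies all observations.

Garnet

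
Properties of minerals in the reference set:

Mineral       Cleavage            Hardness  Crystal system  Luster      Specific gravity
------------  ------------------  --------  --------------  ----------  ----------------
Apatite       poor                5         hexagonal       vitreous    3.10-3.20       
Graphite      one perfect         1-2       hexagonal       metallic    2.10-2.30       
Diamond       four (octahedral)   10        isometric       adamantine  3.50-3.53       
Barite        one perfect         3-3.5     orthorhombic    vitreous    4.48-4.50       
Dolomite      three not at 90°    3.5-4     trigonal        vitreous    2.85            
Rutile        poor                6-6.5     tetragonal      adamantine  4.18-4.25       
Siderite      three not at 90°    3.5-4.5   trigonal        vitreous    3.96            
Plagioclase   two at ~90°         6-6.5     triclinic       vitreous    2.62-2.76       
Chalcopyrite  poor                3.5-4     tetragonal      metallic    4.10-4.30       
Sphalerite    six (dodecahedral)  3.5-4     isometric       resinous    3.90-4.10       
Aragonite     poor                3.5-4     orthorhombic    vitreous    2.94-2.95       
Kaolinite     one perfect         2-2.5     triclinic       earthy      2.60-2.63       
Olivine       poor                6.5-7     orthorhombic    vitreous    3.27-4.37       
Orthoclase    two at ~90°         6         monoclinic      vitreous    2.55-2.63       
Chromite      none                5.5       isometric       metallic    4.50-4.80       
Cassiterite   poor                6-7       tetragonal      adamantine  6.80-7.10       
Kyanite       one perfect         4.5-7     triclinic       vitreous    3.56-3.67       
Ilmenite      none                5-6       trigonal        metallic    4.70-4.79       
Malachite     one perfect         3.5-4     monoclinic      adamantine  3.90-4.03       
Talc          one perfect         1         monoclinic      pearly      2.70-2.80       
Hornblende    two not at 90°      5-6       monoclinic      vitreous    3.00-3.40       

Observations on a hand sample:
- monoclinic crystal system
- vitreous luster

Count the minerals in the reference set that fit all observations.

2

Monoclinic crystal system: leaves Orthoclase, Malachite, Talc, Hornblende.
Vitreous luster eliminates Malachite, Talc.
Remaining candidates: Hornblende, Orthoclase.
That is 2 minerals.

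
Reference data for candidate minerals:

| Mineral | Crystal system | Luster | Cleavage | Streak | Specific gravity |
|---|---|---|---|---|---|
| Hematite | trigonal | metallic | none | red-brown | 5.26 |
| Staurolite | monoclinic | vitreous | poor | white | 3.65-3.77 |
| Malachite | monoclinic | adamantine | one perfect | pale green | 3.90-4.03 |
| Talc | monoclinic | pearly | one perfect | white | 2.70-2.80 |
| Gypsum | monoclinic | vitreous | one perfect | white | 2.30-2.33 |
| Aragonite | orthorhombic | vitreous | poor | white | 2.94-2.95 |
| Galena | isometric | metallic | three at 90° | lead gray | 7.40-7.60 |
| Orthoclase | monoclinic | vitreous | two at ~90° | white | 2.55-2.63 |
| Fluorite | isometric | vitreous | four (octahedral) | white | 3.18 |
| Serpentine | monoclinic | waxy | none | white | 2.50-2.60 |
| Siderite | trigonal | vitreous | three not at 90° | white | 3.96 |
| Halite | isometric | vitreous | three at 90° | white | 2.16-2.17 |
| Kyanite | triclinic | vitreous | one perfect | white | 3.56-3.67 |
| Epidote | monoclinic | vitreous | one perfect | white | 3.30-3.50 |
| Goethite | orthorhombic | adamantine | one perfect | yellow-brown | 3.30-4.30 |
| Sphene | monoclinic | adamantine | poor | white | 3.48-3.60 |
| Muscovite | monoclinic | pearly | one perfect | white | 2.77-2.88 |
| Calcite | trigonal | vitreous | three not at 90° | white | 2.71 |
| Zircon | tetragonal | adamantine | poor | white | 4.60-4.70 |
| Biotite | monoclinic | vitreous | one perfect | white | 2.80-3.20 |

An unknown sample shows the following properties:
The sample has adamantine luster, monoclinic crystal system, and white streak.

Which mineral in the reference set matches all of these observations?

Sphene

Adamantine luster: only Malachite, Goethite, Sphene, Zircon remain.
Monoclinic crystal system is inconsistent with Goethite, Zircon.
White streak rules out Malachite.
The only mineral consistent with every observation is Sphene.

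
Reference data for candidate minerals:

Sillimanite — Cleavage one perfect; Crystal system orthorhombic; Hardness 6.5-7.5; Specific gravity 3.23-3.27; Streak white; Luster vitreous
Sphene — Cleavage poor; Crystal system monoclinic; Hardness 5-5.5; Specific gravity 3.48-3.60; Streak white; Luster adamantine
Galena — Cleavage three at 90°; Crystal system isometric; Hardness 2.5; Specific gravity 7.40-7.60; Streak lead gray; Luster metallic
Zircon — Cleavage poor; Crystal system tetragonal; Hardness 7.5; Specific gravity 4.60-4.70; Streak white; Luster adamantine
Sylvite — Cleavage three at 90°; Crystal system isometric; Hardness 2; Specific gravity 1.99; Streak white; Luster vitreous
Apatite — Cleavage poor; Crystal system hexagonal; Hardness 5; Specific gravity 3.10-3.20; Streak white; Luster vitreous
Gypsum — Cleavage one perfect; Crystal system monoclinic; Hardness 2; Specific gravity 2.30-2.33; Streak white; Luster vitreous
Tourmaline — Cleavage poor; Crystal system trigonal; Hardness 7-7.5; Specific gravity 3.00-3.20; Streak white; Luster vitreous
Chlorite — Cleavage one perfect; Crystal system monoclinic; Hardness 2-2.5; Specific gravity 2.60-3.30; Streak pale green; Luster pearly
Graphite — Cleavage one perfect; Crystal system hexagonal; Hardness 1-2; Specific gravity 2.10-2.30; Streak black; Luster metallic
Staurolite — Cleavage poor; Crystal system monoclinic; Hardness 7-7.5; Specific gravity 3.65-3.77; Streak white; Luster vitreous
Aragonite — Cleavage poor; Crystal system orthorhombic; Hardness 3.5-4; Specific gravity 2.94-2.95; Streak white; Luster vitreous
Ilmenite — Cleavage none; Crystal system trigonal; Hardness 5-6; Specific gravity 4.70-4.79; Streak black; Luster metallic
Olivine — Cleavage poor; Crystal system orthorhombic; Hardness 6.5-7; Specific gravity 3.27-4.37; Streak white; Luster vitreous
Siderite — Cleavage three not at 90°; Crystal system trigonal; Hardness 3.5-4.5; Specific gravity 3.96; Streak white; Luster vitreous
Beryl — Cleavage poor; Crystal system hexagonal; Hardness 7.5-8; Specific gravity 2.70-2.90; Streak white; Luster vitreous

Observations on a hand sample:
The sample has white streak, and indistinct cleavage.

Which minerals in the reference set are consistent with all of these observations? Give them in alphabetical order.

Apatite, Aragonite, Beryl, Olivine, Sphene, Staurolite, Tourmaline, Zircon

White streak excludes Galena, Chlorite, Graphite, Ilmenite.
Indistinct cleavage is inconsistent with Sillimanite, Sylvite, Gypsum, Siderite.
The minerals that satisfy all observations are Apatite, Aragonite, Beryl, Olivine, Sphene, Staurolite, Tourmaline, Zircon.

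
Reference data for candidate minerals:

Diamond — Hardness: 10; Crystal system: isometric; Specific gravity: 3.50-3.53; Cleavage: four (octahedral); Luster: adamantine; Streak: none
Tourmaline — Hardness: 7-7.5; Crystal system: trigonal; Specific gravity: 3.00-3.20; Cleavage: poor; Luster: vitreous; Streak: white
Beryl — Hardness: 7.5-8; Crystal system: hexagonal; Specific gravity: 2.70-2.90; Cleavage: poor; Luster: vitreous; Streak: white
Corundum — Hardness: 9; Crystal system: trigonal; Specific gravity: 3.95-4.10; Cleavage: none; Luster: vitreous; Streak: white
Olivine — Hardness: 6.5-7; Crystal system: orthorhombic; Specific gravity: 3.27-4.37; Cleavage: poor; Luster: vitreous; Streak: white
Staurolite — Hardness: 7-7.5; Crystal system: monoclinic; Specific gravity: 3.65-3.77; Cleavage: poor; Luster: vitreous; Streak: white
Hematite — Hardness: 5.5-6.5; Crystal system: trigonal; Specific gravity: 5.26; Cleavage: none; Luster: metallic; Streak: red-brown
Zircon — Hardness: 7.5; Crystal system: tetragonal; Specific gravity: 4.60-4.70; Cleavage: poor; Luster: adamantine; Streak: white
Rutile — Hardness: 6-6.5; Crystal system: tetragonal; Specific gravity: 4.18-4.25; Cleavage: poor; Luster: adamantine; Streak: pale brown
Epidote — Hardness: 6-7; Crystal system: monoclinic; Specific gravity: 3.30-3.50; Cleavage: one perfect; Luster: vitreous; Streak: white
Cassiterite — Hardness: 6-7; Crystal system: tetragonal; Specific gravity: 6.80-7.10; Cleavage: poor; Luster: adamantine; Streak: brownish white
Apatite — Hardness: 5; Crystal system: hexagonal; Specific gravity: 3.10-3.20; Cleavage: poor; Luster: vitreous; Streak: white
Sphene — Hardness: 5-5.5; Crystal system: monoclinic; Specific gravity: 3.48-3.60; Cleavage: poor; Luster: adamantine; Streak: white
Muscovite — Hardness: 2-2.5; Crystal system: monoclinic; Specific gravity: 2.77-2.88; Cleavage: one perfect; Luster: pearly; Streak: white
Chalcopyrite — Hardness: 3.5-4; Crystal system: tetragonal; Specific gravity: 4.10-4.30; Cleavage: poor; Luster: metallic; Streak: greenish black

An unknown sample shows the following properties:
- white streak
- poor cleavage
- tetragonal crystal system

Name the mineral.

White streak rules out Diamond, Hematite, Rutile, Cassiterite, Chalcopyrite.
Poor cleavage eliminates Corundum, Epidote, Muscovite.
Tetragonal crystal system: Zircon remains.
Only Zircon satisfies all observations.

Zircon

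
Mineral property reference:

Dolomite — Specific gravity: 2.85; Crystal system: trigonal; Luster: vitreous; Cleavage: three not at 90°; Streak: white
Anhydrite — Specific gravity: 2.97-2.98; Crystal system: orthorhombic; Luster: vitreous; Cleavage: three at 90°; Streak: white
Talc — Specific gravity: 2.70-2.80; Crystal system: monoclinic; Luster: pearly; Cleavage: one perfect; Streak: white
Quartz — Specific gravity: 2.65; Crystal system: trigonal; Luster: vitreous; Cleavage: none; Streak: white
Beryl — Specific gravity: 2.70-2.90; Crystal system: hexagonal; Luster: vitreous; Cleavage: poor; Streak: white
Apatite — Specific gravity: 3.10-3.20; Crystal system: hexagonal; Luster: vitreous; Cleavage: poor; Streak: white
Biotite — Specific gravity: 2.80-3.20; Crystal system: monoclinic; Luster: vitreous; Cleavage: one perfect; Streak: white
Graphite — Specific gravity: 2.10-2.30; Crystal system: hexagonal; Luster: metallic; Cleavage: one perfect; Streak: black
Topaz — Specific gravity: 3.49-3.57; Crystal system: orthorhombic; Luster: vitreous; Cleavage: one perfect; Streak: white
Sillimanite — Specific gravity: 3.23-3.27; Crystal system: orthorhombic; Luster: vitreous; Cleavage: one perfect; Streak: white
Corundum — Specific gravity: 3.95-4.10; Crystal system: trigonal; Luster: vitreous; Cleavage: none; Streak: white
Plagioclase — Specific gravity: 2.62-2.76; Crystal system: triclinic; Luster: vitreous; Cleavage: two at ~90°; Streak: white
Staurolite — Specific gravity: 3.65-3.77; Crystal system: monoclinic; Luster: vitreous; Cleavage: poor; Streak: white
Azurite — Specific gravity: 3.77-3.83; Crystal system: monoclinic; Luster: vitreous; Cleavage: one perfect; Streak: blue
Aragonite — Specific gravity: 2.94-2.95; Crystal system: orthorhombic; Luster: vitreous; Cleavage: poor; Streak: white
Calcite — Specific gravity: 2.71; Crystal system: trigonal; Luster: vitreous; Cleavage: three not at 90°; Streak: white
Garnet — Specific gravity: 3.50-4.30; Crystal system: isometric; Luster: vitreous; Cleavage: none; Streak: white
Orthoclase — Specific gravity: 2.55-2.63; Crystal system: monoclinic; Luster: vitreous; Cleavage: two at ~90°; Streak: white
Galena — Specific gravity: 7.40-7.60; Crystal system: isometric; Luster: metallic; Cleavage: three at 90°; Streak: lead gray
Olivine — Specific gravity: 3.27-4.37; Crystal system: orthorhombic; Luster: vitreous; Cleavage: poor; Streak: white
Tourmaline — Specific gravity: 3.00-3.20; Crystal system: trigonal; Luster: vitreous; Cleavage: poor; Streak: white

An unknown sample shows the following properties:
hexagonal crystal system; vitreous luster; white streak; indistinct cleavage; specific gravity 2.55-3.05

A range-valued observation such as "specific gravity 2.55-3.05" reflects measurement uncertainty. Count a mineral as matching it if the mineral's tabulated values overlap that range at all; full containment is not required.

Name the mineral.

Beryl

Hexagonal crystal system: only Beryl, Apatite, Graphite remain.
Vitreous luster is inconsistent with Graphite.
White streak: no further eliminations.
Indistinct cleavage: consistent with all remaining minerals.
Specific gravity 2.55-3.05 rules out Apatite.
The only mineral consistent with every observation is Beryl.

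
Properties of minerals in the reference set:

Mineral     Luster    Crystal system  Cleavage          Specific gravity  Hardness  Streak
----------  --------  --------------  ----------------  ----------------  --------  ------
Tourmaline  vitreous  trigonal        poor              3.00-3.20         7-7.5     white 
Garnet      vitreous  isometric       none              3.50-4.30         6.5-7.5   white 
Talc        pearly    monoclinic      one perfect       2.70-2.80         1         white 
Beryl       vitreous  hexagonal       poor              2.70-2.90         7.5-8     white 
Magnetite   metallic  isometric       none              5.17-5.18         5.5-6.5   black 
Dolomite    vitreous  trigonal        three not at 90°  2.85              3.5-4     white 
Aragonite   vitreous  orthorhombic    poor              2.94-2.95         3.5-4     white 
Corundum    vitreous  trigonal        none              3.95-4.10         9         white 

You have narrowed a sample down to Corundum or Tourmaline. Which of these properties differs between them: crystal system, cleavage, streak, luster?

Crystal system: both trigonal — same for both.
Cleavage: Corundum none, Tourmaline poor — different.
Streak: both white — same for both.
Luster: both vitreous — same for both.
Only cleavage differs between Corundum and Tourmaline among the listed tests.

cleavage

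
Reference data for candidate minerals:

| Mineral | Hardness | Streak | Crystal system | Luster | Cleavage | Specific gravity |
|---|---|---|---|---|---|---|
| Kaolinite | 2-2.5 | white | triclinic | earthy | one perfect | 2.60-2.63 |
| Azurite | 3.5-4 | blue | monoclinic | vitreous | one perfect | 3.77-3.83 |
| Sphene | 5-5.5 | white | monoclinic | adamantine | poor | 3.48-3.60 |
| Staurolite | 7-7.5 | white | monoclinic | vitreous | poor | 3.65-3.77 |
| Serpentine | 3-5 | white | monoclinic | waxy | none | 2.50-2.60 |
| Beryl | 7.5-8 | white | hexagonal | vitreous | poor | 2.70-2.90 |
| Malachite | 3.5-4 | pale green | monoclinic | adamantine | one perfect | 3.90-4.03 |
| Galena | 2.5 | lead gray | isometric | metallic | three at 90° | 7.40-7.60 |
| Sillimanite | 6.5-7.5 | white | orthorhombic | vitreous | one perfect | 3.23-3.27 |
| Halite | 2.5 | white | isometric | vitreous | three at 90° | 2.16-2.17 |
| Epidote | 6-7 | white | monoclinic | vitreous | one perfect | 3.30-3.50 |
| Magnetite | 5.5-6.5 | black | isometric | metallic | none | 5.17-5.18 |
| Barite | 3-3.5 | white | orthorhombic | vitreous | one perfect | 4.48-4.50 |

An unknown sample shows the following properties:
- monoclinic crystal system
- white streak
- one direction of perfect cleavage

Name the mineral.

Epidote

Monoclinic crystal system — Azurite, Sphene, Staurolite, Serpentine, Malachite, Epidote remain.
White streak eliminates Azurite, Malachite.
One direction of perfect cleavage — narrows the field to Epidote.
Epidote is the sole remaining match.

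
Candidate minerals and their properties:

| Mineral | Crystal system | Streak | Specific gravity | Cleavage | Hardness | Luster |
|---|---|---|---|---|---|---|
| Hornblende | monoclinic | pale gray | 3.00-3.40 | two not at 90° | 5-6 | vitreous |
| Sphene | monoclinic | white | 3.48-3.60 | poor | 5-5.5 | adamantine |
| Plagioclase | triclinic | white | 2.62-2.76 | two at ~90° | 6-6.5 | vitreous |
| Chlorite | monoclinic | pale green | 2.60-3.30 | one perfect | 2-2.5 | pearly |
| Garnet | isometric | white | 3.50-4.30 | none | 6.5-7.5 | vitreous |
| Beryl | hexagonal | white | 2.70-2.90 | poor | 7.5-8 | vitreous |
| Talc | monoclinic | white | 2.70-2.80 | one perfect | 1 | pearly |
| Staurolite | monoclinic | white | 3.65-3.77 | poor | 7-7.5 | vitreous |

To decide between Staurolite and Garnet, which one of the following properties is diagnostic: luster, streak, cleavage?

cleavage

Luster: both vitreous — same for both.
Streak: both white — same for both.
Cleavage: Staurolite poor, Garnet none — distinct.
Only cleavage differs between Staurolite and Garnet among the listed tests.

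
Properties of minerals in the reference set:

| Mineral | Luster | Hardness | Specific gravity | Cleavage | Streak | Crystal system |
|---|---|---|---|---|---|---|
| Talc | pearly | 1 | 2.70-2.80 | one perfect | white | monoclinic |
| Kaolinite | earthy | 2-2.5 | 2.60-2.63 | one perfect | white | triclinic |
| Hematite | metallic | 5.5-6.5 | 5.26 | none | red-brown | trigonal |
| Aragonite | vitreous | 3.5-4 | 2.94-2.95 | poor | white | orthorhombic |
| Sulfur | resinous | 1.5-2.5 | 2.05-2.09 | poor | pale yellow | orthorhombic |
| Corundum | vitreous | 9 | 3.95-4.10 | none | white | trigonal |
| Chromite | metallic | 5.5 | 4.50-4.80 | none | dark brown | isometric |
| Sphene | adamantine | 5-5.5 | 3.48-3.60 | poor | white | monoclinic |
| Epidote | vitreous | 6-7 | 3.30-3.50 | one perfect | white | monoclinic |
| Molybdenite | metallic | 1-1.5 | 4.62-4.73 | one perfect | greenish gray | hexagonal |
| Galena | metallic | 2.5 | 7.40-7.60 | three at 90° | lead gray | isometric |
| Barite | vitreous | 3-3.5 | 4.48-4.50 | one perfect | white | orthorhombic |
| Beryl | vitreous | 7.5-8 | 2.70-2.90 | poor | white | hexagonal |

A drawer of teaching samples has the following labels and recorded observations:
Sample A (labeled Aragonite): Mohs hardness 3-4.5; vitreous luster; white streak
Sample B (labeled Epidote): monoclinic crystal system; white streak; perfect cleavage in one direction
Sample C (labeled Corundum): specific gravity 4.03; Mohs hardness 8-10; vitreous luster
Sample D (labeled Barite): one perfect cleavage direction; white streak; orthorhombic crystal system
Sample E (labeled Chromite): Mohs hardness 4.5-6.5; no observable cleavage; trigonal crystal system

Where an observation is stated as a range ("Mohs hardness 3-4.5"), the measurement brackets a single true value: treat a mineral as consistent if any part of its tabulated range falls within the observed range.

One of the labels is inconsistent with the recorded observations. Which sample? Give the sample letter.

Sample A: observations are consistent with Aragonite.
Sample B: observations are consistent with Epidote.
Sample C: observations are consistent with Corundum.
Sample D: observations are consistent with Barite.
Sample E: trigonal crystal system is outside the reference for Chromite (isometric system) — mislabeled.
Sample E is the mislabeled one.

E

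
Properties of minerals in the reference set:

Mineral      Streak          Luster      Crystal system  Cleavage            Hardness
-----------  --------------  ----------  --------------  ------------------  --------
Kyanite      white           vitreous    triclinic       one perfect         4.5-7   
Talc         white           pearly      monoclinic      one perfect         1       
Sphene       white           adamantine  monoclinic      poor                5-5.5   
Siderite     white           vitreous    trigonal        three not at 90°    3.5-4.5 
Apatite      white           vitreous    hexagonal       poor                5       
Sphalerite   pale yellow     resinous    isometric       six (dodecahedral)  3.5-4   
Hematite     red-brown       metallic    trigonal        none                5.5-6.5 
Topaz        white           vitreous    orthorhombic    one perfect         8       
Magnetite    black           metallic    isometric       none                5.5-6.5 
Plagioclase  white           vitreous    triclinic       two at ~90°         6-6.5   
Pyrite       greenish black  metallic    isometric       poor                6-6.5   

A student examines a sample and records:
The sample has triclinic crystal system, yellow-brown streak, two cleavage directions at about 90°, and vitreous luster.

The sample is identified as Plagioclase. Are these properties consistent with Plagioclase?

Inconsistent

Triclinic crystal system — fits Plagioclase (triclinic system).
Yellow-brown streak — Plagioclase has white streak; which does not match.
Two cleavage directions at about 90° — fits Plagioclase (cleavage two at ~90°).
Vitreous luster — fits Plagioclase (vitreous luster).
The streak observation rules out Plagioclase.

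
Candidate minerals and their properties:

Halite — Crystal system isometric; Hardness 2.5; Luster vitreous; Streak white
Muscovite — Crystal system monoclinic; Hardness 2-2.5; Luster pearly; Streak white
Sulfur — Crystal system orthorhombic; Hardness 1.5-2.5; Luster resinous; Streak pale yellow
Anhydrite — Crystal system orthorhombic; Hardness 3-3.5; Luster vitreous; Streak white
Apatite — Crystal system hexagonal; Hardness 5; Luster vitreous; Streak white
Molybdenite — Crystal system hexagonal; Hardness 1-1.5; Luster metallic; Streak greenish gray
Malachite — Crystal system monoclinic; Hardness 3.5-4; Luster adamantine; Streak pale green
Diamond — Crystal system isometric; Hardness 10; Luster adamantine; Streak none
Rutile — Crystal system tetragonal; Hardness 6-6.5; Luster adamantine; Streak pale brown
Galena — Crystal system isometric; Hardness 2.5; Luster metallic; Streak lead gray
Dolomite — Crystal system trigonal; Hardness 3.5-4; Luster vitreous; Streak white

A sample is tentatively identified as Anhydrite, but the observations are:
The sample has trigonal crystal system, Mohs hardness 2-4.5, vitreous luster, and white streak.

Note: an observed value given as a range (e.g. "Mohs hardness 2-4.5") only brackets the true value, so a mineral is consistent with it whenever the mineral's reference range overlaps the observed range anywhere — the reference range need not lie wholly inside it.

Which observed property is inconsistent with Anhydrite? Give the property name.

Trigonal crystal system: Anhydrite has orthorhombic system — outside the reference range.
Mohs hardness 2-4.5: Anhydrite has hardness 3-3.5 — consistent.
Vitreous luster: Anhydrite has vitreous luster — consistent.
White streak: Anhydrite has white streak — consistent.
Everything matches except the crystal system.

crystal system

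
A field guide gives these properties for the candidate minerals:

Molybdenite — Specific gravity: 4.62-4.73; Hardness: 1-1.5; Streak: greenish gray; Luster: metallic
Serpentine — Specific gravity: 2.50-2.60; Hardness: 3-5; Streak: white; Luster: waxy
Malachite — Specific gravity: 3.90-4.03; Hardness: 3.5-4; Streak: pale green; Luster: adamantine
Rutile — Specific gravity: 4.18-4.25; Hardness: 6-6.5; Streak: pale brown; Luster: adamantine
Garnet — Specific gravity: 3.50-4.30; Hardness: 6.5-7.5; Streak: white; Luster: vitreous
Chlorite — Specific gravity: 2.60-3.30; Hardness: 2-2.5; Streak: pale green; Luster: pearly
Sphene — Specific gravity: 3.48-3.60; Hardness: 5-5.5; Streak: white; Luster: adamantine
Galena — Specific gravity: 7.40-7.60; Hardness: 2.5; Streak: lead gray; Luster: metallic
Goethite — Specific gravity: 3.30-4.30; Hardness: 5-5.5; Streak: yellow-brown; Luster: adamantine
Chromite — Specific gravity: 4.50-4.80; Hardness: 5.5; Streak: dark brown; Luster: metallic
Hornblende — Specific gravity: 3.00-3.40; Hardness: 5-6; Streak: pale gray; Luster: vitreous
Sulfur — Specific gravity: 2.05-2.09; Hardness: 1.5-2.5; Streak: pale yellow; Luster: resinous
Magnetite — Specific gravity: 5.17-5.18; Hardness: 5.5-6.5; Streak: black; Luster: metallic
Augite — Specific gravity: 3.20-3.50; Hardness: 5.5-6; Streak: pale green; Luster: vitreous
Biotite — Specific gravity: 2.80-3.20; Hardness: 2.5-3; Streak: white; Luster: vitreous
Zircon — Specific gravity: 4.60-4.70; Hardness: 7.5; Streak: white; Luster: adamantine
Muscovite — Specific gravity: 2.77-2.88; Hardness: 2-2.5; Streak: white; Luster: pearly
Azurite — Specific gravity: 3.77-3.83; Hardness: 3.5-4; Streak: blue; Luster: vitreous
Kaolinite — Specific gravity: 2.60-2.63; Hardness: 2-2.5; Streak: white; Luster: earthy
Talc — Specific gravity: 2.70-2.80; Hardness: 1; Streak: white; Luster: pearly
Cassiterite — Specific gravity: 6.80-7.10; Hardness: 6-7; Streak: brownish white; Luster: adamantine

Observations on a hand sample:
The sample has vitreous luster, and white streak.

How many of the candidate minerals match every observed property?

2

Vitreous luster: leaves Garnet, Hornblende, Augite, Biotite, Azurite.
White streak: narrows the field to Garnet, Biotite.
Consistent with every observation: Biotite, Garnet.
That is 2 minerals.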